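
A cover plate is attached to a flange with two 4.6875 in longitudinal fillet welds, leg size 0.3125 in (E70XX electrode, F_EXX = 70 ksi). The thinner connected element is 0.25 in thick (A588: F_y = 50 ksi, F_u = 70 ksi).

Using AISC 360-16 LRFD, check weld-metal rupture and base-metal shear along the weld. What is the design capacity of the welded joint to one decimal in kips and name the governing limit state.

65.2 kips (weld metal governs)

Weld metal: throat = 0.707×0.3125 = 0.22094 in, L = 2×4.6875 = 9.375 in. φR_n = 0.75 × 0.6 × 70 × 0.22094 × 9.375 = 65.2 kips.
Base metal shear (0.25 in plate): yield φR_n = 1.0×0.6×50×0.25×9.375 = 70.3 kips; rupture φR_n = 0.75×0.6×70×0.25×9.375 = 73.8 kips; take 70.3 kips (yield).
Governing: min(65.2, 70.3) = 65.2 kips → weld metal.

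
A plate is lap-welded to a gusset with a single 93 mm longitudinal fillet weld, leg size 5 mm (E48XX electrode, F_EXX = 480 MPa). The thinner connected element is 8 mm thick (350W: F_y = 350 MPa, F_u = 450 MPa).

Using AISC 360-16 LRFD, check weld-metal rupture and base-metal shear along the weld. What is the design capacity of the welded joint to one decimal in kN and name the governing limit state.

Weld metal: throat = 0.707×5 = 3.535 mm, L = 93 mm. φR_n = 0.75 × 0.6 × 480 × 3.535 × 93 = 71.0 kN.
Base metal shear (8 mm plate): yield φR_n = 1.0×0.6×350×8×93 = 156.2 kN; rupture φR_n = 0.75×0.6×450×8×93 = 150.7 kN; take 150.7 kN (rupture).
Governing: min(71.0, 150.7) = 71.0 kN → weld metal.

71.0 kN (weld metal governs)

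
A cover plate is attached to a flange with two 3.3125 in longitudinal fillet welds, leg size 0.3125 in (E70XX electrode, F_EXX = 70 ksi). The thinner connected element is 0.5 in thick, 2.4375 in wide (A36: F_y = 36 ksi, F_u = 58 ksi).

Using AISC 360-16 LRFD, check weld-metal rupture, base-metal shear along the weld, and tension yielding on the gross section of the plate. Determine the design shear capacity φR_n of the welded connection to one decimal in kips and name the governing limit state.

Weld metal: throat = 0.707×0.3125 = 0.22094 in, L = 2×3.3125 = 6.625 in. φR_n = 0.75 × 0.6 × 70 × 0.22094 × 6.625 = 46.1 kips.
Base metal shear (0.5 in plate): yield φR_n = 1.0×0.6×36×0.5×6.625 = 71.6 kips; rupture φR_n = 0.75×0.6×58×0.5×6.625 = 86.5 kips; take 71.6 kips (yield).
Tension yield (gross): A_g = 2.4375×0.5 = 1.2188 in². φR_n = 0.90 × 36 × 1.2188 = 39.5 kips.
Governing: min(46.1, 71.6, 39.5) = 39.5 kips → gross-section yield.

39.5 kips (gross-section yield governs)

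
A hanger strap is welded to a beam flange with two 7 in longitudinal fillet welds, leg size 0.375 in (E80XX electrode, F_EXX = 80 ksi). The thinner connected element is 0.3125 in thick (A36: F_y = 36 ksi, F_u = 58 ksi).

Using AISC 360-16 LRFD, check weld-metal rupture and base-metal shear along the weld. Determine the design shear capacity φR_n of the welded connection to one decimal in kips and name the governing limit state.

Weld metal: throat = 0.707×0.375 = 0.26513 in, L = 2×7 = 14 in. φR_n = 0.75 × 0.6 × 80 × 0.26513 × 14 = 133.6 kips.
Base metal shear (0.3125 in plate): yield φR_n = 1.0×0.6×36×0.3125×14 = 94.5 kips; rupture φR_n = 0.75×0.6×58×0.3125×14 = 114.2 kips; take 94.5 kips (yield).
Governing: min(133.6, 94.5) = 94.5 kips → base-metal shear.

94.5 kips (base-metal shear governs)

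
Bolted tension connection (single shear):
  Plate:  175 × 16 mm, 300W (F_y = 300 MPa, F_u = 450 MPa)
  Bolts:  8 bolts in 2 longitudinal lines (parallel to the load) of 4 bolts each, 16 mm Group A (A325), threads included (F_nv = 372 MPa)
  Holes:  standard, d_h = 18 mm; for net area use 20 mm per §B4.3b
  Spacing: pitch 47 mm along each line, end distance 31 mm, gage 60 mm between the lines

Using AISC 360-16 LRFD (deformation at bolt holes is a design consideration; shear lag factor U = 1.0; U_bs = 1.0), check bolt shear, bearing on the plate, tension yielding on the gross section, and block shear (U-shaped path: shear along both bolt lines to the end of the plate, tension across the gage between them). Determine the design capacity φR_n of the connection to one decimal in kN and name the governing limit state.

448.8 kN (bolt shear governs)

Bolt shear: A_b = π(16)²/4 = 201.06 mm². φR_n = 0.75 × 372 × 201.06 × 8 × 1 = 448.8 kN.
Bearing (16 mm plate, F_u = 450 MPa): end bolts L_c = 31 − 18/2 = 22, R_n = min(1.2×22×16×450, 2.4×16×16×450) = 190.08 kN/bolt; interior L_c = 47 − 18 = 29, R_n = 250.56 kN/bolt. φR_n = 0.75 × (2×190.08 + 6×250.56) = 1412.6 kN.
Tension yield (gross): A_g = 175×16 = 2800 mm². φR_n = 0.90 × 300 × 2800 = 756.0 kN.
Block shear: shear path 2×[31+3×47] = 2×172 mm, A_gv = 5504, A_nv = 2×(172 − 3.5×20)×16 = 3264 mm²; tension across gage: (60 − 1×20)×16 = 640 mm². R_n = min(0.6×450×3264, 0.6×300×5504) + 1.0×450×640 = min(881.28, 990.72) + 288 = 1169.3 kN. φR_n = 0.75 × 1169.3 = 877.0 kN.
Governing: min(448.8, 1412.6, 756.0, 877.0) = 448.8 kN → bolt shear.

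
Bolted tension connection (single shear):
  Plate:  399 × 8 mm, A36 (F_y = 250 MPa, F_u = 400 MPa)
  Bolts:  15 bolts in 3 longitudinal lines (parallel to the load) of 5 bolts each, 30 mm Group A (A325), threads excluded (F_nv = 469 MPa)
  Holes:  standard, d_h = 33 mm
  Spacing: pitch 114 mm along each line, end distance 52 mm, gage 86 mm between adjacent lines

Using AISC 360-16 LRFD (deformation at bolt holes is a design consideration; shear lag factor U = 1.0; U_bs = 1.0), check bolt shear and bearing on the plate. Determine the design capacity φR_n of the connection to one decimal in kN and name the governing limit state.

2380.3 kN (bearing governs)

Bolt shear: A_b = π(30)²/4 = 706.86 mm². φR_n = 0.75 × 469 × 706.86 × 15 × 1 = 3729.6 kN.
Bearing (8 mm plate, F_u = 400 MPa): end bolts L_c = 52 − 33/2 = 35.5, R_n = min(1.2×35.5×8×400, 2.4×30×8×400) = 136.32 kN/bolt; interior L_c = 114 − 33 = 81, R_n = 230.4 kN/bolt. φR_n = 0.75 × (3×136.32 + 12×230.4) = 2380.3 kN.
Governing: min(3729.6, 2380.3) = 2380.3 kN → bearing.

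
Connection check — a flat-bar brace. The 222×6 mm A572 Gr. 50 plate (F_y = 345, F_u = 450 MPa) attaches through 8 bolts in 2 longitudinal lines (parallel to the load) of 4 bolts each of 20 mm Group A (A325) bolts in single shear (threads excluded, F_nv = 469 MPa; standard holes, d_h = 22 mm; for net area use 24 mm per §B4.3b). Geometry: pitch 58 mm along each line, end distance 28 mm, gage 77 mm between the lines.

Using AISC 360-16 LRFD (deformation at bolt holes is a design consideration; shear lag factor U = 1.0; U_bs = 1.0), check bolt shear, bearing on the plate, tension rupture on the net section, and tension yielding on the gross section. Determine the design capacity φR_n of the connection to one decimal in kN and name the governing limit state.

352.4 kN (net-section rupture governs)

Bolt shear: A_b = π(20)²/4 = 314.16 mm². φR_n = 0.75 × 469 × 314.16 × 8 × 1 = 884.0 kN.
Bearing (6 mm plate, F_u = 450 MPa): end bolts L_c = 28 − 22/2 = 17, R_n = min(1.2×17×6×450, 2.4×20×6×450) = 55.08 kN/bolt; interior L_c = 58 − 22 = 36, R_n = 116.64 kN/bolt. φR_n = 0.75 × (2×55.08 + 6×116.64) = 607.5 kN.
Tension rupture (net): A_n = (222 − 2×24)×6 = 1044 mm² (U = 1.0, A_e = A_n). φR_n = 0.75 × 450 × 1044 = 352.4 kN.
Tension yield (gross): A_g = 222×6 = 1332 mm². φR_n = 0.90 × 345 × 1332 = 413.6 kN.
Governing: min(884.0, 607.5, 352.4, 413.6) = 352.4 kN → net-section rupture.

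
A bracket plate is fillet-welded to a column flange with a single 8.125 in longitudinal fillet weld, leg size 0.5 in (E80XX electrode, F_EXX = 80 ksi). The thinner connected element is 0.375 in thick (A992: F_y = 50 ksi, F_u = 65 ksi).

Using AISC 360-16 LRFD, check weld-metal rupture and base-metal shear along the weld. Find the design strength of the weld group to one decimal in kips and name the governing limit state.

89.1 kips (base-metal shear governs)

Weld metal: throat = 0.707×0.5 = 0.3535 in, L = 8.125 in. φR_n = 0.75 × 0.6 × 80 × 0.3535 × 8.125 = 103.4 kips.
Base metal shear (0.375 in plate): yield φR_n = 1.0×0.6×50×0.375×8.125 = 91.4 kips; rupture φR_n = 0.75×0.6×65×0.375×8.125 = 89.1 kips; take 89.1 kips (rupture).
Governing: min(103.4, 89.1) = 89.1 kips → base-metal shear.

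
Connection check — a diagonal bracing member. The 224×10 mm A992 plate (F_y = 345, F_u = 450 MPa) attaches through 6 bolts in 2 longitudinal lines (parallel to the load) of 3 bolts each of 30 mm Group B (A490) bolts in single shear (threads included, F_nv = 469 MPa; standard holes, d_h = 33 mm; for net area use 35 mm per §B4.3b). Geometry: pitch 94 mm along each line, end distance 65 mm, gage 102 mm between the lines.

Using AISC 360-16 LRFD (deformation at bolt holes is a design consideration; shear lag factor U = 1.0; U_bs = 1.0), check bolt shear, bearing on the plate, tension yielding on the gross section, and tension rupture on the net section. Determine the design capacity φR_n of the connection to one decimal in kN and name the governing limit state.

Bolt shear: A_b = π(30)²/4 = 706.86 mm². φR_n = 0.75 × 469 × 706.86 × 6 × 1 = 1491.8 kN.
Bearing (10 mm plate, F_u = 450 MPa): end bolts L_c = 65 − 33/2 = 48.5, R_n = min(1.2×48.5×10×450, 2.4×30×10×450) = 261.9 kN/bolt; interior L_c = 94 − 33 = 61, R_n = 324 kN/bolt. φR_n = 0.75 × (2×261.9 + 4×324) = 1364.9 kN.
Tension yield (gross): A_g = 224×10 = 2240 mm². φR_n = 0.90 × 345 × 2240 = 695.5 kN.
Tension rupture (net): A_n = (224 − 2×35)×10 = 1540 mm² (U = 1.0, A_e = A_n). φR_n = 0.75 × 450 × 1540 = 519.8 kN.
Governing: min(1491.8, 1364.9, 695.5, 519.8) = 519.8 kN → net-section rupture.

519.8 kN (net-section rupture governs)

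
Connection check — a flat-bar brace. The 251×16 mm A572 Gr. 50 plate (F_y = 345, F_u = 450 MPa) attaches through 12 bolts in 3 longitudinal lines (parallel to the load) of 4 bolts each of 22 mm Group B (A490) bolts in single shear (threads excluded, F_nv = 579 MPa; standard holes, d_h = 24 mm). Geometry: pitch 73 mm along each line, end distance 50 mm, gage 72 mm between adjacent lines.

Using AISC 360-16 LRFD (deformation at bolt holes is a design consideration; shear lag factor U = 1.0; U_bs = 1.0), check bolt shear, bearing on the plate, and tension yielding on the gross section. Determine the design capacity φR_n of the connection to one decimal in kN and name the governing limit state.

1247.0 kN (gross-section yield governs)

Bolt shear: A_b = π(22)²/4 = 380.13 mm². φR_n = 0.75 × 579 × 380.13 × 12 × 1 = 1980.9 kN.
Bearing (16 mm plate, F_u = 450 MPa): end bolts L_c = 50 − 24/2 = 38, R_n = min(1.2×38×16×450, 2.4×22×16×450) = 328.32 kN/bolt; interior L_c = 73 − 24 = 49, R_n = 380.16 kN/bolt. φR_n = 0.75 × (3×328.32 + 9×380.16) = 3304.8 kN.
Tension yield (gross): A_g = 251×16 = 4016 mm². φR_n = 0.90 × 345 × 4016 = 1247.0 kN.
Governing: min(1980.9, 3304.8, 1247.0) = 1247.0 kN → gross-section yield.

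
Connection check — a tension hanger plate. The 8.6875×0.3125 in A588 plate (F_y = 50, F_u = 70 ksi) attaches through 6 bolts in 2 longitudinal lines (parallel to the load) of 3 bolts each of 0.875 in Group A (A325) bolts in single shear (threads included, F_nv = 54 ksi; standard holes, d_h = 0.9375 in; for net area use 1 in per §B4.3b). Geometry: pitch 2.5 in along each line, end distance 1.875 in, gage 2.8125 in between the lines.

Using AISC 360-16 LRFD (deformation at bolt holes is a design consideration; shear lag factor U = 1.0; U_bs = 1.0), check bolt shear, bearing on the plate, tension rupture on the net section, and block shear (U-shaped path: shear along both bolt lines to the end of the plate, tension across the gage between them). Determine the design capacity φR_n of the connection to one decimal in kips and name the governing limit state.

Bolt shear: A_b = π(0.875)²/4 = 0.60132 in². φR_n = 0.75 × 54 × 0.60132 × 6 × 1 = 146.1 kips.
Bearing (0.3125 in plate, F_u = 70 ksi): end bolts L_c = 1.875 − 0.9375/2 = 1.40625, R_n = min(1.2×1.40625×0.3125×70, 2.4×0.875×0.3125×70) = 36.914 kips/bolt; interior L_c = 2.5 − 0.9375 = 1.5625, R_n = 41.016 kips/bolt. φR_n = 0.75 × (2×36.914 + 4×41.016) = 178.4 kips.
Tension rupture (net): A_n = (8.6875 − 2×1)×0.3125 = 2.0898 in² (U = 1.0, A_e = A_n). φR_n = 0.75 × 70 × 2.0898 = 109.7 kips.
Block shear: shear path 2×[1.875+2×2.5] = 2×6.875 in, A_gv = 4.2969, A_nv = 2×(6.875 − 2.5×1)×0.3125 = 2.7344 in²; tension across gage: (2.8125 − 1×1)×0.3125 = 0.56641 in². R_n = min(0.6×70×2.7344, 0.6×50×4.2969) + 1.0×70×0.56641 = min(114.84, 128.91) + 39.649 = 154.49 kips. φR_n = 0.75 × 154.49 = 115.9 kips.
Governing: min(146.1, 178.4, 109.7, 115.9) = 109.7 kips → net-section rupture.

109.7 kips (net-section rupture governs)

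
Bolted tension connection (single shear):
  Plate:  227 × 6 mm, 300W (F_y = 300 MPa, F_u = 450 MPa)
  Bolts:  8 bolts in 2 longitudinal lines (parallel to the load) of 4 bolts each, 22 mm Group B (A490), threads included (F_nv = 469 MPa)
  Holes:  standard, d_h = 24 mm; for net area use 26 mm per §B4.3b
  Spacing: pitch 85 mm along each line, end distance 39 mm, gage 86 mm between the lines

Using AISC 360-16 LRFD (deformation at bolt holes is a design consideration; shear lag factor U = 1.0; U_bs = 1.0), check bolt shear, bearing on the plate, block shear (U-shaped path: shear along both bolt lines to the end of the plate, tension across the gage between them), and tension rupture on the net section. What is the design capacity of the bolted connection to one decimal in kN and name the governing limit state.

Bolt shear: A_b = π(22)²/4 = 380.13 mm². φR_n = 0.75 × 469 × 380.13 × 8 × 1 = 1069.7 kN.
Bearing (6 mm plate, F_u = 450 MPa): end bolts L_c = 39 − 24/2 = 27, R_n = min(1.2×27×6×450, 2.4×22×6×450) = 87.48 kN/bolt; interior L_c = 85 − 24 = 61, R_n = 142.56 kN/bolt. φR_n = 0.75 × (2×87.48 + 6×142.56) = 772.7 kN.
Block shear: shear path 2×[39+3×85] = 2×294 mm, A_gv = 3528, A_nv = 2×(294 − 3.5×26)×6 = 2436 mm²; tension across gage: (86 − 1×26)×6 = 360 mm². R_n = min(0.6×450×2436, 0.6×300×3528) + 1.0×450×360 = min(657.72, 635.04) + 162 = 797.04 kN. φR_n = 0.75 × 797.04 = 597.8 kN.
Tension rupture (net): A_n = (227 − 2×26)×6 = 1050 mm² (U = 1.0, A_e = A_n). φR_n = 0.75 × 450 × 1050 = 354.4 kN.
Governing: min(1069.7, 772.7, 597.8, 354.4) = 354.4 kN → net-section rupture.

354.4 kN (net-section rupture governs)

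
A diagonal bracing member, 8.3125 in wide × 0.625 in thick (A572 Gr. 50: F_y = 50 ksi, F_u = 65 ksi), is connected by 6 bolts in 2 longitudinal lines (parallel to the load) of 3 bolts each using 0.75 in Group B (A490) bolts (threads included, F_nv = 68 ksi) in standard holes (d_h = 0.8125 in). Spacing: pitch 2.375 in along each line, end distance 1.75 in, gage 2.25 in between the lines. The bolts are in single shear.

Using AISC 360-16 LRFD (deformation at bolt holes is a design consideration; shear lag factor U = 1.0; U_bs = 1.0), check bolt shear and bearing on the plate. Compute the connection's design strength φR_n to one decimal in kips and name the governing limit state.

Bolt shear: A_b = π(0.75)²/4 = 0.44179 in². φR_n = 0.75 × 68 × 0.44179 × 6 × 1 = 135.2 kips.
Bearing (0.625 in plate, F_u = 65 ksi): end bolts L_c = 1.75 − 0.8125/2 = 1.34375, R_n = min(1.2×1.34375×0.625×65, 2.4×0.75×0.625×65) = 65.508 kips/bolt; interior L_c = 2.375 − 0.8125 = 1.5625, R_n = 73.125 kips/bolt. φR_n = 0.75 × (2×65.508 + 4×73.125) = 317.6 kips.
Governing: min(135.2, 317.6) = 135.2 kips → bolt shear.

135.2 kips (bolt shear governs)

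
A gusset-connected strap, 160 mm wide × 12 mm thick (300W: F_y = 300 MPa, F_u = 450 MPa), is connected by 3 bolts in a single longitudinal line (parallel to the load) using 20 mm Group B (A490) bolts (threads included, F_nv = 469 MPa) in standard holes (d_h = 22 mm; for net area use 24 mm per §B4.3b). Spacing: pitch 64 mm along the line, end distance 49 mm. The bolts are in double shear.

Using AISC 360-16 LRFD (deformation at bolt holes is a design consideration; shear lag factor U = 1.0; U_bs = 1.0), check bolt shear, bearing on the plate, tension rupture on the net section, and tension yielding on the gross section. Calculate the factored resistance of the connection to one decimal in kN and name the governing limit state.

518.4 kN (gross-section yield governs)

Bolt shear: A_b = π(20)²/4 = 314.16 mm². φR_n = 0.75 × 469 × 314.16 × 3 × 2 = 663.0 kN.
Bearing (12 mm plate, F_u = 450 MPa): end bolts L_c = 49 − 22/2 = 38, R_n = min(1.2×38×12×450, 2.4×20×12×450) = 246.24 kN/bolt; interior L_c = 64 − 22 = 42, R_n = 259.2 kN/bolt. φR_n = 0.75 × (1×246.24 + 2×259.2) = 573.5 kN.
Tension rupture (net): A_n = (160 − 1×24)×12 = 1632 mm² (U = 1.0, A_e = A_n). φR_n = 0.75 × 450 × 1632 = 550.8 kN.
Tension yield (gross): A_g = 160×12 = 1920 mm². φR_n = 0.90 × 300 × 1920 = 518.4 kN.
Governing: min(663.0, 573.5, 550.8, 518.4) = 518.4 kN → gross-section yield.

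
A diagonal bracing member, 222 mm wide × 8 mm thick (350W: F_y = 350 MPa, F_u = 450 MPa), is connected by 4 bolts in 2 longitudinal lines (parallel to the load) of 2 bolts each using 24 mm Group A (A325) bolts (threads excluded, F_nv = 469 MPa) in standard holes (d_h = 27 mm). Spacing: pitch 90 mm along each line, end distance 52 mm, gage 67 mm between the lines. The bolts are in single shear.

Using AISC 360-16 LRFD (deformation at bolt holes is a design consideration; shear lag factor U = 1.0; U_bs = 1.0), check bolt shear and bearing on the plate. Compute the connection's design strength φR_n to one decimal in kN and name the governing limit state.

560.5 kN (bearing governs)

Bolt shear: A_b = π(24)²/4 = 452.39 mm². φR_n = 0.75 × 469 × 452.39 × 4 × 1 = 636.5 kN.
Bearing (8 mm plate, F_u = 450 MPa): end bolts L_c = 52 − 27/2 = 38.5, R_n = min(1.2×38.5×8×450, 2.4×24×8×450) = 166.32 kN/bolt; interior L_c = 90 − 27 = 63, R_n = 207.36 kN/bolt. φR_n = 0.75 × (2×166.32 + 2×207.36) = 560.5 kN.
Governing: min(636.5, 560.5) = 560.5 kN → bearing.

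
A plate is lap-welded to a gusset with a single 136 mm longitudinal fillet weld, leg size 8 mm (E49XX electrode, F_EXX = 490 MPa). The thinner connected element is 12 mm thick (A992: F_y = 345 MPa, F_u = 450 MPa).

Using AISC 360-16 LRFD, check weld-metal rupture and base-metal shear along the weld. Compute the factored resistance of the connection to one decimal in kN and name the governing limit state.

169.6 kN (weld metal governs)

Weld metal: throat = 0.707×8 = 5.656 mm, L = 136 mm. φR_n = 0.75 × 0.6 × 490 × 5.656 × 136 = 169.6 kN.
Base metal shear (12 mm plate): yield φR_n = 1.0×0.6×345×12×136 = 337.8 kN; rupture φR_n = 0.75×0.6×450×12×136 = 330.5 kN; take 330.5 kN (rupture).
Governing: min(169.6, 330.5) = 169.6 kN → weld metal.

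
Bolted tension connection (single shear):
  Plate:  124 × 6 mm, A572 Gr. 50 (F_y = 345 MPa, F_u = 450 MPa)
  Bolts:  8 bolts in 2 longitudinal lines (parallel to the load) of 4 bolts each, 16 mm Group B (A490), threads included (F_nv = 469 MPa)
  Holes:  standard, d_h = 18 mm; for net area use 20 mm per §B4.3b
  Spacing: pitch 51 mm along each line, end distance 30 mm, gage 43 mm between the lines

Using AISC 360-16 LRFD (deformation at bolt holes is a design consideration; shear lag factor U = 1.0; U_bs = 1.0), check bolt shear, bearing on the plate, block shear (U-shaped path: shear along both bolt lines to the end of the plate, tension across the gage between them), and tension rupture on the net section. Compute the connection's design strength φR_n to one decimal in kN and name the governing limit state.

Bolt shear: A_b = π(16)²/4 = 201.06 mm². φR_n = 0.75 × 469 × 201.06 × 8 × 1 = 565.8 kN.
Bearing (6 mm plate, F_u = 450 MPa): end bolts L_c = 30 − 18/2 = 21, R_n = min(1.2×21×6×450, 2.4×16×6×450) = 68.04 kN/bolt; interior L_c = 51 − 18 = 33, R_n = 103.68 kN/bolt. φR_n = 0.75 × (2×68.04 + 6×103.68) = 568.6 kN.
Block shear: shear path 2×[30+3×51] = 2×183 mm, A_gv = 2196, A_nv = 2×(183 − 3.5×20)×6 = 1356 mm²; tension across gage: (43 − 1×20)×6 = 138 mm². R_n = min(0.6×450×1356, 0.6×345×2196) + 1.0×450×138 = min(366.12, 454.57) + 62.1 = 428.22 kN. φR_n = 0.75 × 428.22 = 321.2 kN.
Tension rupture (net): A_n = (124 − 2×20)×6 = 504 mm² (U = 1.0, A_e = A_n). φR_n = 0.75 × 450 × 504 = 170.1 kN.
Governing: min(565.8, 568.6, 321.2, 170.1) = 170.1 kN → net-section rupture.

170.1 kN (net-section rupture governs)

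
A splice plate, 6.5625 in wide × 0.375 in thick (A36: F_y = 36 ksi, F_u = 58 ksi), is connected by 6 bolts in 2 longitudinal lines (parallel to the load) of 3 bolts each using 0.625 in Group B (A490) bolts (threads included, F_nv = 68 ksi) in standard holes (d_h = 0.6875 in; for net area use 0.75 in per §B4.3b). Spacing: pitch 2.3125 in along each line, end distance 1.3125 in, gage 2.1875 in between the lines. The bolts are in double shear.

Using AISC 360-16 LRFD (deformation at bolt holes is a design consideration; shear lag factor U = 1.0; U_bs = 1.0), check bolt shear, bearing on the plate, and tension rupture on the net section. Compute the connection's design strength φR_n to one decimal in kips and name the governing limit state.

Bolt shear: A_b = π(0.625)²/4 = 0.3068 in². φR_n = 0.75 × 68 × 0.3068 × 6 × 2 = 187.8 kips.
Bearing (0.375 in plate, F_u = 58 ksi): end bolts L_c = 1.3125 − 0.6875/2 = 0.96875, R_n = min(1.2×0.96875×0.375×58, 2.4×0.625×0.375×58) = 25.284 kips/bolt; interior L_c = 2.3125 − 0.6875 = 1.625, R_n = 32.625 kips/bolt. φR_n = 0.75 × (2×25.284 + 4×32.625) = 135.8 kips.
Tension rupture (net): A_n = (6.5625 − 2×0.75)×0.375 = 1.8984 in² (U = 1.0, A_e = A_n). φR_n = 0.75 × 58 × 1.8984 = 82.6 kips.
Governing: min(187.8, 135.8, 82.6) = 82.6 kips → net-section rupture.

82.6 kips (net-section rupture governs)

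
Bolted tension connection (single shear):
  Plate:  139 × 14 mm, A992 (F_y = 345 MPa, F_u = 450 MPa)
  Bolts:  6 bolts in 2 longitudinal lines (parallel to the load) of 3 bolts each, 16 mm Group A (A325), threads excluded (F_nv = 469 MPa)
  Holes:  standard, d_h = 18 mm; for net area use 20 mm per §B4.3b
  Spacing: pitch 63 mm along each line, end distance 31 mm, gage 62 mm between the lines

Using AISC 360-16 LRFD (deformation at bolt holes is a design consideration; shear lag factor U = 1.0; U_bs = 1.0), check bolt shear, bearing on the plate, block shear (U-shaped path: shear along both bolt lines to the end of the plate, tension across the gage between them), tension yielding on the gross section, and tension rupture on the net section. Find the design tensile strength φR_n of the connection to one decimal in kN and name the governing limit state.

424.3 kN (bolt shear governs)

Bolt shear: A_b = π(16)²/4 = 201.06 mm². φR_n = 0.75 × 469 × 201.06 × 6 × 1 = 424.3 kN.
Bearing (14 mm plate, F_u = 450 MPa): end bolts L_c = 31 − 18/2 = 22, R_n = min(1.2×22×14×450, 2.4×16×14×450) = 166.32 kN/bolt; interior L_c = 63 − 18 = 45, R_n = 241.92 kN/bolt. φR_n = 0.75 × (2×166.32 + 4×241.92) = 975.2 kN.
Block shear: shear path 2×[31+2×63] = 2×157 mm, A_gv = 4396, A_nv = 2×(157 − 2.5×20)×14 = 2996 mm²; tension across gage: (62 − 1×20)×14 = 588 mm². R_n = min(0.6×450×2996, 0.6×345×4396) + 1.0×450×588 = min(808.92, 909.97) + 264.6 = 1073.5 kN. φR_n = 0.75 × 1073.5 = 805.1 kN.
Tension yield (gross): A_g = 139×14 = 1946 mm². φR_n = 0.90 × 345 × 1946 = 604.2 kN.
Tension rupture (net): A_n = (139 − 2×20)×14 = 1386 mm² (U = 1.0, A_e = A_n). φR_n = 0.75 × 450 × 1386 = 467.8 kN.
Governing: min(424.3, 975.2, 805.1, 604.2, 467.8) = 424.3 kN → bolt shear.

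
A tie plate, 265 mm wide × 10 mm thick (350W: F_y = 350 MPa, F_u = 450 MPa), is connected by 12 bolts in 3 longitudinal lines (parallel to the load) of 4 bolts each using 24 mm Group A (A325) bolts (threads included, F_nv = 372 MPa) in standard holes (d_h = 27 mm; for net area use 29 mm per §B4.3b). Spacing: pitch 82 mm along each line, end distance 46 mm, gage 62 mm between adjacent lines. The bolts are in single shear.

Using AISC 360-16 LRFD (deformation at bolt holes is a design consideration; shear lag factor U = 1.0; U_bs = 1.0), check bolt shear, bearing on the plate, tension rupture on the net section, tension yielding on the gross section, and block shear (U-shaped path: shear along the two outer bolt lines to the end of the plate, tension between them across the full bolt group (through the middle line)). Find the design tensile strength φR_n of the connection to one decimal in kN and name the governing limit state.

600.8 kN (net-section rupture governs)

Bolt shear: A_b = π(24)²/4 = 452.39 mm². φR_n = 0.75 × 372 × 452.39 × 12 × 1 = 1514.6 kN.
Bearing (10 mm plate, F_u = 450 MPa): end bolts L_c = 46 − 27/2 = 32.5, R_n = min(1.2×32.5×10×450, 2.4×24×10×450) = 175.5 kN/bolt; interior L_c = 82 − 27 = 55, R_n = 259.2 kN/bolt. φR_n = 0.75 × (3×175.5 + 9×259.2) = 2144.5 kN.
Tension rupture (net): A_n = (265 − 3×29)×10 = 1780 mm² (U = 1.0, A_e = A_n). φR_n = 0.75 × 450 × 1780 = 600.8 kN.
Tension yield (gross): A_g = 265×10 = 2650 mm². φR_n = 0.90 × 350 × 2650 = 834.8 kN.
Block shear: shear path 2×[46+3×82] = 2×292 mm, A_gv = 5840, A_nv = 2×(292 − 3.5×29)×10 = 3810 mm²; tension across gage: (124 − 2×29)×10 = 660 mm². R_n = min(0.6×450×3810, 0.6×350×5840) + 1.0×450×660 = min(1028.7, 1226.4) + 297 = 1325.7 kN. φR_n = 0.75 × 1325.7 = 994.3 kN.
Governing: min(1514.6, 2144.5, 600.8, 834.8, 994.3) = 600.8 kN → net-section rupture.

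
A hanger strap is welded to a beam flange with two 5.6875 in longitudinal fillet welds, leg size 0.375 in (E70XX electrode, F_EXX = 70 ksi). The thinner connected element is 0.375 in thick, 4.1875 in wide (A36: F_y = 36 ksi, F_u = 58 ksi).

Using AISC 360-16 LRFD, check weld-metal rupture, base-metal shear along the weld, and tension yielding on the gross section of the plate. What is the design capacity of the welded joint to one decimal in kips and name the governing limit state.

Weld metal: throat = 0.707×0.375 = 0.26513 in, L = 2×5.6875 = 11.375 in. φR_n = 0.75 × 0.6 × 70 × 0.26513 × 11.375 = 95.0 kips.
Base metal shear (0.375 in plate): yield φR_n = 1.0×0.6×36×0.375×11.375 = 92.1 kips; rupture φR_n = 0.75×0.6×58×0.375×11.375 = 111.3 kips; take 92.1 kips (yield).
Tension yield (gross): A_g = 4.1875×0.375 = 1.5703 in². φR_n = 0.90 × 36 × 1.5703 = 50.9 kips.
Governing: min(95.0, 92.1, 50.9) = 50.9 kips → gross-section yield.

50.9 kips (gross-section yield governs)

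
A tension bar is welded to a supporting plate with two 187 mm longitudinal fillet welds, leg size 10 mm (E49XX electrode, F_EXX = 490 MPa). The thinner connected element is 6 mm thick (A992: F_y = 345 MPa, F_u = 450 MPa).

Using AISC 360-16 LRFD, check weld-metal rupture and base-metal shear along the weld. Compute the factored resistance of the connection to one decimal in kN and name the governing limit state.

454.4 kN (base-metal shear governs)

Weld metal: throat = 0.707×10 = 7.07 mm, L = 2×187 = 374 mm. φR_n = 0.75 × 0.6 × 490 × 7.07 × 374 = 583.0 kN.
Base metal shear (6 mm plate): yield φR_n = 1.0×0.6×345×6×374 = 464.5 kN; rupture φR_n = 0.75×0.6×450×6×374 = 454.4 kN; take 454.4 kN (rupture).
Governing: min(583.0, 454.4) = 454.4 kN → base-metal shear.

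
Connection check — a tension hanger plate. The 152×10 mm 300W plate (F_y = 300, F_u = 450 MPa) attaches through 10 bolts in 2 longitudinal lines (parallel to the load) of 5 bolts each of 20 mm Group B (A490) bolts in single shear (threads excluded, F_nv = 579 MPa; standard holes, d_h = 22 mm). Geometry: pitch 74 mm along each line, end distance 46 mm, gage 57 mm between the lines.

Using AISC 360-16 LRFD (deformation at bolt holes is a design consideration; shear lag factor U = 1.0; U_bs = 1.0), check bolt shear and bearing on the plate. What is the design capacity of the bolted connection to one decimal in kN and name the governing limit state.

1364.2 kN (bolt shear governs)

Bolt shear: A_b = π(20)²/4 = 314.16 mm². φR_n = 0.75 × 579 × 314.16 × 10 × 1 = 1364.2 kN.
Bearing (10 mm plate, F_u = 450 MPa): end bolts L_c = 46 − 22/2 = 35, R_n = min(1.2×35×10×450, 2.4×20×10×450) = 189 kN/bolt; interior L_c = 74 − 22 = 52, R_n = 216 kN/bolt. φR_n = 0.75 × (2×189 + 8×216) = 1579.5 kN.
Governing: min(1364.2, 1579.5) = 1364.2 kN → bolt shear.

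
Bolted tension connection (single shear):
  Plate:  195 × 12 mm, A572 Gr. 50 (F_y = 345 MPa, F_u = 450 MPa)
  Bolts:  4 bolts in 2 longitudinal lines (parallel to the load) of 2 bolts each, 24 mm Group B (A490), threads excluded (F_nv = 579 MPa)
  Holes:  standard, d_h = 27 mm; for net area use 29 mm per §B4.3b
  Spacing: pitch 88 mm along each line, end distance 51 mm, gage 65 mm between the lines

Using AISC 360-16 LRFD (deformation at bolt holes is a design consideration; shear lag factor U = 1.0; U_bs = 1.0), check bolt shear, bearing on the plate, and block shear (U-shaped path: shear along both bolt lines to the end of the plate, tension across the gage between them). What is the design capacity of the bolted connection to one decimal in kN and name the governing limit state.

Bolt shear: A_b = π(24)²/4 = 452.39 mm². φR_n = 0.75 × 579 × 452.39 × 4 × 1 = 785.8 kN.
Bearing (12 mm plate, F_u = 450 MPa): end bolts L_c = 51 − 27/2 = 37.5, R_n = min(1.2×37.5×12×450, 2.4×24×12×450) = 243 kN/bolt; interior L_c = 88 − 27 = 61, R_n = 311.04 kN/bolt. φR_n = 0.75 × (2×243 + 2×311.04) = 831.1 kN.
Block shear: shear path 2×[51+1×88] = 2×139 mm, A_gv = 3336, A_nv = 2×(139 − 1.5×29)×12 = 2292 mm²; tension across gage: (65 − 1×29)×12 = 432 mm². R_n = min(0.6×450×2292, 0.6×345×3336) + 1.0×450×432 = min(618.84, 690.55) + 194.4 = 813.24 kN. φR_n = 0.75 × 813.24 = 609.9 kN.
Governing: min(785.8, 831.1, 609.9) = 609.9 kN → block shear.

609.9 kN (block shear governs)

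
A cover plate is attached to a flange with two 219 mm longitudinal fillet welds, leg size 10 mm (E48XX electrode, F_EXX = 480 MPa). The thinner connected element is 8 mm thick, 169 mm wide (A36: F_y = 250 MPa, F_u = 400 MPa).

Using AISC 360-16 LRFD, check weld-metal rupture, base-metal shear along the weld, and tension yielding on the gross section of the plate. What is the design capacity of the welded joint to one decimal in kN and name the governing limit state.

Weld metal: throat = 0.707×10 = 7.07 mm, L = 2×219 = 438 mm. φR_n = 0.75 × 0.6 × 480 × 7.07 × 438 = 668.9 kN.
Base metal shear (8 mm plate): yield φR_n = 1.0×0.6×250×8×438 = 525.6 kN; rupture φR_n = 0.75×0.6×400×8×438 = 630.7 kN; take 525.6 kN (yield).
Tension yield (gross): A_g = 169×8 = 1352 mm². φR_n = 0.90 × 250 × 1352 = 304.2 kN.
Governing: min(668.9, 525.6, 304.2) = 304.2 kN → gross-section yield.

304.2 kN (gross-section yield governs)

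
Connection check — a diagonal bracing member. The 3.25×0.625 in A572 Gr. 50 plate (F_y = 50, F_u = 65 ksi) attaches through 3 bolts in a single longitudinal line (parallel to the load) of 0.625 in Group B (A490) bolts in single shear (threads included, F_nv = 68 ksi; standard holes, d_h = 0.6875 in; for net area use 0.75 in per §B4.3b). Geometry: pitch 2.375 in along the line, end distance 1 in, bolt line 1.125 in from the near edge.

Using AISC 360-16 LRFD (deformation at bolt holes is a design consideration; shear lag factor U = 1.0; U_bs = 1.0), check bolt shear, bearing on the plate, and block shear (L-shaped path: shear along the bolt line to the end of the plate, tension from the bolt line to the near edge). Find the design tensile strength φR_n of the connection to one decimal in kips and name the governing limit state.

Bolt shear: A_b = π(0.625)²/4 = 0.3068 in². φR_n = 0.75 × 68 × 0.3068 × 3 × 1 = 46.9 kips.
Bearing (0.625 in plate, F_u = 65 ksi): end bolts L_c = 1 − 0.6875/2 = 0.65625, R_n = min(1.2×0.65625×0.625×65, 2.4×0.625×0.625×65) = 31.992 kips/bolt; interior L_c = 2.375 − 0.6875 = 1.6875, R_n = 60.938 kips/bolt. φR_n = 0.75 × (1×31.992 + 2×60.938) = 115.4 kips.
Block shear: shear path 1×[1+2×2.375] = 1×5.75 in, A_gv = 3.5938, A_nv = 1×(5.75 − 2.5×0.75)×0.625 = 2.4219 in²; tension to near edge: (1.125 − 0.5×0.75)×0.625 = 0.46875 in². R_n = min(0.6×65×2.4219, 0.6×50×3.5938) + 1.0×65×0.46875 = min(94.454, 107.81) + 30.469 = 124.92 kips. φR_n = 0.75 × 124.92 = 93.7 kips.
Governing: min(46.9, 115.4, 93.7) = 46.9 kips → bolt shear.

46.9 kips (bolt shear governs)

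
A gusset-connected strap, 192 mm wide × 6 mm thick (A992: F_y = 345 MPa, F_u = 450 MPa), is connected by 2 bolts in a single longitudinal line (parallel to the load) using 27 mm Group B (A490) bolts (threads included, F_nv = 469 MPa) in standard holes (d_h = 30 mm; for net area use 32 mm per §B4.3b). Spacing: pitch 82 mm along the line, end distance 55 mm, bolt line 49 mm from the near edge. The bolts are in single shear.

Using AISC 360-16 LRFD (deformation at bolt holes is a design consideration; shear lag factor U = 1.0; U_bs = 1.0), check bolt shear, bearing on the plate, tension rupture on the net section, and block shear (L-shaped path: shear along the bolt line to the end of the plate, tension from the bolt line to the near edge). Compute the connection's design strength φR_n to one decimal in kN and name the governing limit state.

Bolt shear: A_b = π(27)²/4 = 572.56 mm². φR_n = 0.75 × 469 × 572.56 × 2 × 1 = 402.8 kN.
Bearing (6 mm plate, F_u = 450 MPa): end bolts L_c = 55 − 30/2 = 40, R_n = min(1.2×40×6×450, 2.4×27×6×450) = 129.6 kN/bolt; interior L_c = 82 − 30 = 52, R_n = 168.48 kN/bolt. φR_n = 0.75 × (1×129.6 + 1×168.48) = 223.6 kN.
Tension rupture (net): A_n = (192 − 1×32)×6 = 960 mm² (U = 1.0, A_e = A_n). φR_n = 0.75 × 450 × 960 = 324.0 kN.
Block shear: shear path 1×[55+1×82] = 1×137 mm, A_gv = 822, A_nv = 1×(137 − 1.5×32)×6 = 534 mm²; tension to near edge: (49 − 0.5×32)×6 = 198 mm². R_n = min(0.6×450×534, 0.6×345×822) + 1.0×450×198 = min(144.18, 170.15) + 89.1 = 233.28 kN. φR_n = 0.75 × 233.28 = 175.0 kN.
Governing: min(402.8, 223.6, 324.0, 175.0) = 175.0 kN → block shear.

175.0 kN (block shear governs)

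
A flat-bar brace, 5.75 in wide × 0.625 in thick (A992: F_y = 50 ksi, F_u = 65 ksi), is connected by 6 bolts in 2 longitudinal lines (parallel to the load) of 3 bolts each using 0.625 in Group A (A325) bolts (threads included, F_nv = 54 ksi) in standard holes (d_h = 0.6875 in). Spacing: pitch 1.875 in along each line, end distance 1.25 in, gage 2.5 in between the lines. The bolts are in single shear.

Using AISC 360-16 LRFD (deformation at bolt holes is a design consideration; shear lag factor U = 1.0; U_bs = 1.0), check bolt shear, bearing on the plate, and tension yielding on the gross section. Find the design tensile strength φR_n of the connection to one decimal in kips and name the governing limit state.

74.6 kips (bolt shear governs)

Bolt shear: A_b = π(0.625)²/4 = 0.3068 in². φR_n = 0.75 × 54 × 0.3068 × 6 × 1 = 74.6 kips.
Bearing (0.625 in plate, F_u = 65 ksi): end bolts L_c = 1.25 − 0.6875/2 = 0.90625, R_n = min(1.2×0.90625×0.625×65, 2.4×0.625×0.625×65) = 44.18 kips/bolt; interior L_c = 1.875 − 0.6875 = 1.1875, R_n = 57.891 kips/bolt. φR_n = 0.75 × (2×44.18 + 4×57.891) = 239.9 kips.
Tension yield (gross): A_g = 5.75×0.625 = 3.5938 in². φR_n = 0.90 × 50 × 3.5938 = 161.7 kips.
Governing: min(74.6, 239.9, 161.7) = 74.6 kips → bolt shear.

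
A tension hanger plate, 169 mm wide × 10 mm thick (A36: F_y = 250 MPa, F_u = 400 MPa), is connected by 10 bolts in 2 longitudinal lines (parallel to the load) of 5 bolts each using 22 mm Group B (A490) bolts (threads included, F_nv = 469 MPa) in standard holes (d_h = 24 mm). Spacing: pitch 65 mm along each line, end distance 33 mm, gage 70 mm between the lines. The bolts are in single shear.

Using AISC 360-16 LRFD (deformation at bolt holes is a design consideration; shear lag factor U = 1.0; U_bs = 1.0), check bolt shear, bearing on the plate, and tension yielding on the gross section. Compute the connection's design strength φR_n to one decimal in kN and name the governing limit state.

Bolt shear: A_b = π(22)²/4 = 380.13 mm². φR_n = 0.75 × 469 × 380.13 × 10 × 1 = 1337.1 kN.
Bearing (10 mm plate, F_u = 400 MPa): end bolts L_c = 33 − 24/2 = 21, R_n = min(1.2×21×10×400, 2.4×22×10×400) = 100.8 kN/bolt; interior L_c = 65 − 24 = 41, R_n = 196.8 kN/bolt. φR_n = 0.75 × (2×100.8 + 8×196.8) = 1332.0 kN.
Tension yield (gross): A_g = 169×10 = 1690 mm². φR_n = 0.90 × 250 × 1690 = 380.3 kN.
Governing: min(1337.1, 1332.0, 380.3) = 380.3 kN → gross-section yield.

380.3 kN (gross-section yield governs)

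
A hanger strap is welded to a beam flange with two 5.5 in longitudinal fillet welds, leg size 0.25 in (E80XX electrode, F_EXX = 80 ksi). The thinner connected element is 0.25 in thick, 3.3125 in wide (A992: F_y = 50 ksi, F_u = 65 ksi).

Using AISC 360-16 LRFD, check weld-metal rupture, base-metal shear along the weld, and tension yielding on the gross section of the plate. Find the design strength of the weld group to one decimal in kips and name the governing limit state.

Weld metal: throat = 0.707×0.25 = 0.17675 in, L = 2×5.5 = 11 in. φR_n = 0.75 × 0.6 × 80 × 0.17675 × 11 = 70.0 kips.
Base metal shear (0.25 in plate): yield φR_n = 1.0×0.6×50×0.25×11 = 82.5 kips; rupture φR_n = 0.75×0.6×65×0.25×11 = 80.4 kips; take 80.4 kips (rupture).
Tension yield (gross): A_g = 3.3125×0.25 = 0.82813 in². φR_n = 0.90 × 50 × 0.82813 = 37.3 kips.
Governing: min(70.0, 80.4, 37.3) = 37.3 kips → gross-section yield.

37.3 kips (gross-section yield governs)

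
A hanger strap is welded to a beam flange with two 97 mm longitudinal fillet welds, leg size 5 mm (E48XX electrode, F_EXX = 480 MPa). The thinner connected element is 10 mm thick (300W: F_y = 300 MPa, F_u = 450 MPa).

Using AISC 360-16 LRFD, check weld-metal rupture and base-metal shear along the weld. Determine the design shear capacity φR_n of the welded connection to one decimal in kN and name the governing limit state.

Weld metal: throat = 0.707×5 = 3.535 mm, L = 2×97 = 194 mm. φR_n = 0.75 × 0.6 × 480 × 3.535 × 194 = 148.1 kN.
Base metal shear (10 mm plate): yield φR_n = 1.0×0.6×300×10×194 = 349.2 kN; rupture φR_n = 0.75×0.6×450×10×194 = 392.9 kN; take 349.2 kN (yield).
Governing: min(148.1, 349.2) = 148.1 kN → weld metal.

148.1 kN (weld metal governs)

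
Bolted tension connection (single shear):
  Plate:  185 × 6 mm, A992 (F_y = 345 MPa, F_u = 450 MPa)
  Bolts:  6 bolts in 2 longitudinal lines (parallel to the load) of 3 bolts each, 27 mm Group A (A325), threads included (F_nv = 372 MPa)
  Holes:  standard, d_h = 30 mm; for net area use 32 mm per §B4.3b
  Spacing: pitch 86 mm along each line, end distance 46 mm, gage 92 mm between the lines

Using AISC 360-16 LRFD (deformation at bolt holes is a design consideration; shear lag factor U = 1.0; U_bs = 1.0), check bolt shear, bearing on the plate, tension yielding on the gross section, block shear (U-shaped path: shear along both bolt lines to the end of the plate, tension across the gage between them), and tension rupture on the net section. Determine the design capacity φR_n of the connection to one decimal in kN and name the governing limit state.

245.0 kN (net-section rupture governs)

Bolt shear: A_b = π(27)²/4 = 572.56 mm². φR_n = 0.75 × 372 × 572.56 × 6 × 1 = 958.5 kN.
Bearing (6 mm plate, F_u = 450 MPa): end bolts L_c = 46 − 30/2 = 31, R_n = min(1.2×31×6×450, 2.4×27×6×450) = 100.44 kN/bolt; interior L_c = 86 − 30 = 56, R_n = 174.96 kN/bolt. φR_n = 0.75 × (2×100.44 + 4×174.96) = 675.5 kN.
Tension yield (gross): A_g = 185×6 = 1110 mm². φR_n = 0.90 × 345 × 1110 = 344.7 kN.
Block shear: shear path 2×[46+2×86] = 2×218 mm, A_gv = 2616, A_nv = 2×(218 − 2.5×32)×6 = 1656 mm²; tension across gage: (92 − 1×32)×6 = 360 mm². R_n = min(0.6×450×1656, 0.6×345×2616) + 1.0×450×360 = min(447.12, 541.51) + 162 = 609.12 kN. φR_n = 0.75 × 609.12 = 456.8 kN.
Tension rupture (net): A_n = (185 − 2×32)×6 = 726 mm² (U = 1.0, A_e = A_n). φR_n = 0.75 × 450 × 726 = 245.0 kN.
Governing: min(958.5, 675.5, 344.7, 456.8, 245.0) = 245.0 kN → net-section rupture.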